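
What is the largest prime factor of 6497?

6497 = 73 · 89
89 is prime.
So 6497 = 73 · 89; the largest prime factor is 89.

89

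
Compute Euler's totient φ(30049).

29700

Factor: 30049 = 151 · 199.
φ(30049) = (151−1) · (199−1) = 150 · 198 = 29700.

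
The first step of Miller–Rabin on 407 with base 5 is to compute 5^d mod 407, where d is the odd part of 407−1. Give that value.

407 − 1 = 406 = 2^1 · 203, so d = 203.
5^1 ≡ 5 (mod 407)
5^2 ≡ 5^2 = 25 ≡ 25 (mod 407)
5^4 ≡ 25^2 = 625 ≡ 218 (mod 407)
5^8 ≡ 218^2 = 47524 ≡ 312 (mod 407)
5^16 ≡ 312^2 = 97344 ≡ 71 (mod 407)
5^32 ≡ 71^2 = 5041 ≡ 157 (mod 407)
5^64 ≡ 157^2 = 24649 ≡ 229 (mod 407)
5^128 ≡ 229^2 = 52441 ≡ 345 (mod 407)
203 = 128 + 64 + 8 + 2 + 1 in binary powers of 2.
So 5^203 ≡ 345 · 229 · 312 · 25 · 5 ≡ 279 (mod 407).
Squaring chain: 279; never reaches −1, so base 5 is a Miller–Rabin witness that 407 is composite.

279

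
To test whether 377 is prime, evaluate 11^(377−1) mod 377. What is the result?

81

11^1 ≡ 11 (mod 377)
11^2 ≡ 11^2 = 121 ≡ 121 (mod 377)
11^4 ≡ 121^2 = 14641 ≡ 315 (mod 377)
11^8 ≡ 315^2 = 99225 ≡ 74 (mod 377)
11^16 ≡ 74^2 = 5476 ≡ 198 (mod 377)
11^32 ≡ 198^2 = 39204 ≡ 373 (mod 377)
11^64 ≡ 373^2 = 139129 ≡ 16 (mod 377)
11^128 ≡ 16^2 = 256 ≡ 256 (mod 377)
11^256 ≡ 256^2 = 65536 ≡ 315 (mod 377)
376 = 256 + 64 + 32 + 16 + 8 in binary powers of 2.
So 11^376 ≡ 315 · 16 · 373 · 198 · 74 ≡ 81 (mod 377).
Since 81 ≠ 1, base 11 is a Fermat witness: 377 is composite.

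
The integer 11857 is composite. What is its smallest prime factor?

11857 is odd.
Digit sum 22, not divisible by 3.
Ends in 7: not divisible by 5.
7: 11857 = 7·1693 + 6
11: 11857 = 11·1077 + 10
13: 11857 = 13·912 + 1
17: 11857 = 17·697 + 8
19: 11857 = 19·624 + 1
23: 11857 = 23·515 + 12
29: 11857 = 29·408 + 25
31: 11857 = 31·382 + 15
37: 11857 = 37·320 + 17
41: 11857 = 41·289 + 8
43: 11857 = 43·275 + 32
47: 11857 = 47·252 + 13
53: 11857 = 53·223 + 38
59: 11857 = 59·200 + 57
61: 11857 = 61·194 + 23
67: 11857 = 67·176 + 65
71: 11857 = 71·167

71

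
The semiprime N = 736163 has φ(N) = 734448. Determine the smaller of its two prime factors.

φ(n) = (p−1)(q−1) = n − (p+q) + 1, so p + q = 736163 − 734448 + 1 = 1716.
p and q are the roots of t² − 1716t + 736163 = 0.
Discriminant: 1716² − 4·736163 = 2944656 − 2944652 = 4; √4 = 2.
q = (1716 − 2)/2 = 857, p = (1716 + 2)/2 = 859.
Check: 857 · 859 = 736163.

857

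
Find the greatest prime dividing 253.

253 = 11 · 23
23 is prime.
So 253 = 11 · 23; the largest prime factor is 23.

23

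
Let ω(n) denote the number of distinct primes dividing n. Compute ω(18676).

18676 = 2^2 · 4669
4669 = 7 · 667
667 = 23 · 29
18676 = 2^2 · 7 · 23 · 29, which has 4 distinct prime factors.

4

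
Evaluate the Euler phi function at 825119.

Factor: 825119 = 73 · 89 · 127.
φ(825119) = (73−1) · (89−1) · (127−1) = 72 · 88 · 126 = 798336.

798336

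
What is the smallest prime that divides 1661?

11

1661 is odd.
Digit sum 14, not divisible by 3.
Ends in 1: not divisible by 5.
7: 1661 = 7·237 + 2
11: 1661 = 11·151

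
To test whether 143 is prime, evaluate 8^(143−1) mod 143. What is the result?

8^1 ≡ 8 (mod 143)
8^2 ≡ 8^2 = 64 ≡ 64 (mod 143)
8^4 ≡ 64^2 = 4096 ≡ 92 (mod 143)
8^8 ≡ 92^2 = 8464 ≡ 27 (mod 143)
8^16 ≡ 27^2 = 729 ≡ 14 (mod 143)
8^32 ≡ 14^2 = 196 ≡ 53 (mod 143)
8^64 ≡ 53^2 = 2809 ≡ 92 (mod 143)
8^128 ≡ 92^2 = 8464 ≡ 27 (mod 143)
142 = 128 + 8 + 4 + 2 in binary powers of 2.
So 8^142 ≡ 27 · 27 · 92 · 64 ≡ 64 (mod 143).
Since 64 ≠ 1, base 8 is a Fermat witness: 143 is composite.

64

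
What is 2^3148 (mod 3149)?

1322

2^1 ≡ 2 (mod 3149)
2^2 ≡ 2^2 = 4 ≡ 4 (mod 3149)
2^4 ≡ 4^2 = 16 ≡ 16 (mod 3149)
2^8 ≡ 16^2 = 256 ≡ 256 (mod 3149)
2^16 ≡ 256^2 = 65536 ≡ 2556 (mod 3149)
2^32 ≡ 2556^2 = 6533136 ≡ 2110 (mod 3149)
2^64 ≡ 2110^2 = 4452100 ≡ 2563 (mod 3149)
2^128 ≡ 2563^2 = 6568969 ≡ 155 (mod 3149)
2^256 ≡ 155^2 = 24025 ≡ 1982 (mod 3149)
2^512 ≡ 1982^2 = 3928324 ≡ 1521 (mod 3149)
2^1024 ≡ 1521^2 = 2313441 ≡ 2075 (mod 3149)
2^2048 ≡ 2075^2 = 4305625 ≡ 942 (mod 3149)
3148 = 2048 + 1024 + 64 + 8 + 4 in binary powers of 2.
So 2^3148 ≡ 942 · 2075 · 2563 · 256 · 16 ≡ 1322 (mod 3149).
Since 1322 ≠ 1, base 2 is a Fermat witness: 3149 is composite.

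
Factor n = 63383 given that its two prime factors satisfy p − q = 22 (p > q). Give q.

Since p = q + 22, we have 63383 = q(q + 22), so q² + 22q − 63383 = 0.
Discriminant: 22² + 4·63383 = 484 + 253532 = 254016; √254016 = 504.
q = (−22 + 504)/2 = 241, and p = q + 22 = 263.
Check: 241 · 263 = 63383.

241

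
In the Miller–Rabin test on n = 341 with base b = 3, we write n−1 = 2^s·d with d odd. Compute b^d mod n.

341 − 1 = 340 = 2^2 · 85, so d = 85.
3^1 ≡ 3 (mod 341)
3^2 ≡ 3^2 = 9 ≡ 9 (mod 341)
3^4 ≡ 9^2 = 81 ≡ 81 (mod 341)
3^8 ≡ 81^2 = 6561 ≡ 82 (mod 341)
3^16 ≡ 82^2 = 6724 ≡ 245 (mod 341)
3^32 ≡ 245^2 = 60025 ≡ 9 (mod 341)
3^64 ≡ 9^2 = 81 ≡ 81 (mod 341)
85 = 64 + 16 + 4 + 1 in binary powers of 2.
So 3^85 ≡ 81 · 245 · 81 · 3 ≡ 254 (mod 341).
Squaring chain: 254 → 67; never reaches −1, so base 3 is a Miller–Rabin witness that 341 is composite.

254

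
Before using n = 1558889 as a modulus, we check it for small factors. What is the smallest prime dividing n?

53

1558889 is odd.
Digit sum 44, not divisible by 3.
Ends in 9: not divisible by 5.
7: 1558889 = 7·222698 + 3
11: 1558889 = 11·141717 + 2
13: 1558889 = 13·119914 + 7
17: 1558889 = 17·91699 + 6
19: 1558889 = 19·82046 + 15
23: 1558889 = 23·67777 + 18
29: 1558889 = 29·53754 + 23
31: 1558889 = 31·50286 + 23
37: 1558889 = 37·42132 + 5
41: 1558889 = 41·38021 + 28
43: 1558889 = 43·36253 + 10
47: 1558889 = 47·33167 + 40
53: 1558889 = 53·29413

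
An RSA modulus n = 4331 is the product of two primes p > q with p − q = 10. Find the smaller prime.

Since p = q + 10, we have 4331 = q(q + 10), so q² + 10q − 4331 = 0.
Discriminant: 10² + 4·4331 = 100 + 17324 = 17424; √17424 = 132.
q = (−10 + 132)/2 = 61, and p = q + 10 = 71.
Check: 61 · 71 = 4331.

61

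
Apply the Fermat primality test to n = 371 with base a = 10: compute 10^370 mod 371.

10^1 ≡ 10 (mod 371)
10^2 ≡ 10^2 = 100 ≡ 100 (mod 371)
10^4 ≡ 100^2 = 10000 ≡ 354 (mod 371)
10^8 ≡ 354^2 = 125316 ≡ 289 (mod 371)
10^16 ≡ 289^2 = 83521 ≡ 46 (mod 371)
10^32 ≡ 46^2 = 2116 ≡ 261 (mod 371)
10^64 ≡ 261^2 = 68121 ≡ 228 (mod 371)
10^128 ≡ 228^2 = 51984 ≡ 44 (mod 371)
10^256 ≡ 44^2 = 1936 ≡ 81 (mod 371)
370 = 256 + 64 + 32 + 16 + 2 in binary powers of 2.
So 10^370 ≡ 81 · 228 · 261 · 46 · 100 ≡ 102 (mod 371).
Since 102 ≠ 1, base 10 is a Fermat witness: 371 is composite.

102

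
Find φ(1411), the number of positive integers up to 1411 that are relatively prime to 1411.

Factor: 1411 = 17 · 83.
φ(1411) = (17−1) · (83−1) = 16 · 82 = 1312.

1312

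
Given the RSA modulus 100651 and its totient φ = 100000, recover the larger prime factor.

401

φ(n) = (p−1)(q−1) = n − (p+q) + 1, so p + q = 100651 − 100000 + 1 = 652.
p and q are the roots of t² − 652t + 100651 = 0.
Discriminant: 652² − 4·100651 = 425104 − 402604 = 22500; √22500 = 150.
q = (652 − 150)/2 = 251, p = (652 + 150)/2 = 401.
Check: 251 · 401 = 100651.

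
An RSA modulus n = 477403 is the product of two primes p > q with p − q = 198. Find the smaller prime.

Since p = q + 198, we have 477403 = q(q + 198), so q² + 198q − 477403 = 0.
Discriminant: 198² + 4·477403 = 39204 + 1909612 = 1948816; √1948816 = 1396.
q = (−198 + 1396)/2 = 599, and p = q + 198 = 797.
Check: 599 · 797 = 477403.

599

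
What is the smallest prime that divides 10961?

10961 is odd.
Digit sum 17, not divisible by 3.
Ends in 1: not divisible by 5.
7: 10961 = 7·1565 + 6
11: 10961 = 11·996 + 5
13: 10961 = 13·843 + 2
17: 10961 = 17·644 + 13
19: 10961 = 19·576 + 17
23: 10961 = 23·476 + 13
29: 10961 = 29·377 + 28
31: 10961 = 31·353 + 18
37: 10961 = 37·296 + 9
41: 10961 = 41·267 + 14
43: 10961 = 43·254 + 39
47: 10961 = 47·233 + 10
53: 10961 = 53·206 + 43
59: 10961 = 59·185 + 46
61: 10961 = 61·179 + 42
67: 10961 = 67·163 + 40
71: 10961 = 71·154 + 27
73: 10961 = 73·150 + 11
79: 10961 = 79·138 + 59
83: 10961 = 83·132 + 5
89: 10961 = 89·123 + 14
97: 10961 = 97·113

97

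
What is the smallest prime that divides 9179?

9179 is odd.
Digit sum 26, not divisible by 3.
Ends in 9: not divisible by 5.
7: 9179 = 7·1311 + 2
11: 9179 = 11·834 + 5
13: 9179 = 13·706 + 1
17: 9179 = 17·539 + 16
19: 9179 = 19·483 + 2
23: 9179 = 23·399 + 2
29: 9179 = 29·316 + 15
31: 9179 = 31·296 + 3
37: 9179 = 37·248 + 3
41: 9179 = 41·223 + 36
43: 9179 = 43·213 + 20
47: 9179 = 47·195 + 14
53: 9179 = 53·173 + 10
59: 9179 = 59·155 + 34
61: 9179 = 61·150 + 29
67: 9179 = 67·137

67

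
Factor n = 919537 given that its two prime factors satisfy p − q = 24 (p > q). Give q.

947

Since p = q + 24, we have 919537 = q(q + 24), so q² + 24q − 919537 = 0.
Discriminant: 24² + 4·919537 = 576 + 3678148 = 3678724; √3678724 = 1918.
q = (−24 + 1918)/2 = 947, and p = q + 24 = 971.
Check: 947 · 971 = 919537.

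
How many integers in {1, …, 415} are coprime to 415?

328

Factor: 415 = 5 · 83.
φ(415) = (5−1) · (83−1) = 4 · 82 = 328.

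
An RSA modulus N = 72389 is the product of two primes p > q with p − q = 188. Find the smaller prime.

191

Since p = q + 188, we have 72389 = q(q + 188), so q² + 188q − 72389 = 0.
Discriminant: 188² + 4·72389 = 35344 + 289556 = 324900; √324900 = 570.
q = (−188 + 570)/2 = 191, and p = q + 188 = 379.
Check: 191 · 379 = 72389.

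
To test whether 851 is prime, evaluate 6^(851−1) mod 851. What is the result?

6^1 ≡ 6 (mod 851)
6^2 ≡ 6^2 = 36 ≡ 36 (mod 851)
6^4 ≡ 36^2 = 1296 ≡ 445 (mod 851)
6^8 ≡ 445^2 = 198025 ≡ 593 (mod 851)
6^16 ≡ 593^2 = 351649 ≡ 186 (mod 851)
6^32 ≡ 186^2 = 34596 ≡ 556 (mod 851)
6^64 ≡ 556^2 = 309136 ≡ 223 (mod 851)
6^128 ≡ 223^2 = 49729 ≡ 371 (mod 851)
6^256 ≡ 371^2 = 137641 ≡ 630 (mod 851)
6^512 ≡ 630^2 = 396900 ≡ 334 (mod 851)
850 = 512 + 256 + 64 + 16 + 2 in binary powers of 2.
So 6^850 ≡ 334 · 630 · 223 · 186 · 36 ≡ 147 (mod 851).
Since 147 ≠ 1, base 6 is a Fermat witness: 851 is composite.

147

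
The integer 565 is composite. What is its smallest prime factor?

565 is odd.
Digit sum 16, not divisible by 3.
Ends in 5: divisible by 5.

5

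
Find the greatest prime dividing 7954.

97

7954 = 2 · 3977
3977 = 41 · 97
97 is prime.
So 7954 = 2 · 41 · 97; the largest prime factor is 97.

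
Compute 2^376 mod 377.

94

2^1 ≡ 2 (mod 377)
2^2 ≡ 2^2 = 4 ≡ 4 (mod 377)
2^4 ≡ 4^2 = 16 ≡ 16 (mod 377)
2^8 ≡ 16^2 = 256 ≡ 256 (mod 377)
2^16 ≡ 256^2 = 65536 ≡ 315 (mod 377)
2^32 ≡ 315^2 = 99225 ≡ 74 (mod 377)
2^64 ≡ 74^2 = 5476 ≡ 198 (mod 377)
2^128 ≡ 198^2 = 39204 ≡ 373 (mod 377)
2^256 ≡ 373^2 = 139129 ≡ 16 (mod 377)
376 = 256 + 64 + 32 + 16 + 8 in binary powers of 2.
So 2^376 ≡ 16 · 198 · 74 · 315 · 256 ≡ 94 (mod 377).
Since 94 ≠ 1, base 2 is a Fermat witness: 377 is composite.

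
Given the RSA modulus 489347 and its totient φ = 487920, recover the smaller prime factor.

571

φ(n) = (p−1)(q−1) = n − (p+q) + 1, so p + q = 489347 − 487920 + 1 = 1428.
p and q are the roots of t² − 1428t + 489347 = 0.
Discriminant: 1428² − 4·489347 = 2039184 − 1957388 = 81796; √81796 = 286.
q = (1428 − 286)/2 = 571, p = (1428 + 286)/2 = 857.
Check: 571 · 857 = 489347.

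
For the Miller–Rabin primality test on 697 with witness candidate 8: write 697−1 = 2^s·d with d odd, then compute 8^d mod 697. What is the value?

697 − 1 = 696 = 2^3 · 87, so d = 87.
8^1 ≡ 8 (mod 697)
8^2 ≡ 8^2 = 64 ≡ 64 (mod 697)
8^4 ≡ 64^2 = 4096 ≡ 611 (mod 697)
8^8 ≡ 611^2 = 373321 ≡ 426 (mod 697)
8^16 ≡ 426^2 = 181476 ≡ 256 (mod 697)
8^32 ≡ 256^2 = 65536 ≡ 18 (mod 697)
8^64 ≡ 18^2 = 324 ≡ 324 (mod 697)
87 = 64 + 16 + 4 + 2 + 1 in binary powers of 2.
So 8^87 ≡ 324 · 256 · 611 · 64 · 8 ≡ 576 (mod 697).
Squaring chain: 576 → 4 → 16; never reaches −1, so base 8 is a Miller–Rabin witness that 697 is composite.

576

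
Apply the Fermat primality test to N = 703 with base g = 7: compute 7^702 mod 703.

7^1 ≡ 7 (mod 703)
7^2 ≡ 7^2 = 49 ≡ 49 (mod 703)
7^4 ≡ 49^2 = 2401 ≡ 292 (mod 703)
7^8 ≡ 292^2 = 85264 ≡ 201 (mod 703)
7^16 ≡ 201^2 = 40401 ≡ 330 (mod 703)
7^32 ≡ 330^2 = 108900 ≡ 638 (mod 703)
7^64 ≡ 638^2 = 407044 ≡ 7 (mod 703)
7^128 ≡ 7^2 = 49 ≡ 49 (mod 703)
7^256 ≡ 49^2 = 2401 ≡ 292 (mod 703)
7^512 ≡ 292^2 = 85264 ≡ 201 (mod 703)
702 = 512 + 128 + 32 + 16 + 8 + 4 + 2 in binary powers of 2.
So 7^702 ≡ 201 · 49 · 638 · 330 · 201 · 292 · 49 ≡ 1 (mod 703).
Since the result is 1, base 7 gives no evidence that 703 is composite.

1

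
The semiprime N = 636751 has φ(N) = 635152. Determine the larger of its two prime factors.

857

φ(n) = (p−1)(q−1) = n − (p+q) + 1, so p + q = 636751 − 635152 + 1 = 1600.
p and q are the roots of t² − 1600t + 636751 = 0.
Discriminant: 1600² − 4·636751 = 2560000 − 2547004 = 12996; √12996 = 114.
q = (1600 − 114)/2 = 743, p = (1600 + 114)/2 = 857.
Check: 743 · 857 = 636751.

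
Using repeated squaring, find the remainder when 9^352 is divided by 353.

1

9^1 ≡ 9 (mod 353)
9^2 ≡ 9^2 = 81 ≡ 81 (mod 353)
9^4 ≡ 81^2 = 6561 ≡ 207 (mod 353)
9^8 ≡ 207^2 = 42849 ≡ 136 (mod 353)
9^16 ≡ 136^2 = 18496 ≡ 140 (mod 353)
9^32 ≡ 140^2 = 19600 ≡ 185 (mod 353)
9^64 ≡ 185^2 = 34225 ≡ 337 (mod 353)
9^128 ≡ 337^2 = 113569 ≡ 256 (mod 353)
9^256 ≡ 256^2 = 65536 ≡ 231 (mod 353)
352 = 256 + 64 + 32 in binary powers of 2.
So 9^352 ≡ 231 · 337 · 185 ≡ 1 (mod 353).
Since the result is 1, base 9 gives no evidence that 353 is composite.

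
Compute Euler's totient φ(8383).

Factor: 8383 = 83 · 101.
φ(8383) = (83−1) · (101−1) = 82 · 100 = 8200.

8200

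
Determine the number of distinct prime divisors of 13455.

4

13455 = 3^2 · 1495
1495 = 5 · 299
299 = 13 · 23
13455 = 3^2 · 5 · 13 · 23, which has 4 distinct prime factors.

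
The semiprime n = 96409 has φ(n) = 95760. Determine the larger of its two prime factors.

φ(n) = (p−1)(q−1) = n − (p+q) + 1, so p + q = 96409 − 95760 + 1 = 650.
p and q are the roots of t² − 650t + 96409 = 0.
Discriminant: 650² − 4·96409 = 422500 − 385636 = 36864; √36864 = 192.
q = (650 − 192)/2 = 229, p = (650 + 192)/2 = 421.
Check: 229 · 421 = 96409.

421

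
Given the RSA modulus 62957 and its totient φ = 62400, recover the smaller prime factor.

157

φ(n) = (p−1)(q−1) = n − (p+q) + 1, so p + q = 62957 − 62400 + 1 = 558.
p and q are the roots of t² − 558t + 62957 = 0.
Discriminant: 558² − 4·62957 = 311364 − 251828 = 59536; √59536 = 244.
q = (558 − 244)/2 = 157, p = (558 + 244)/2 = 401.
Check: 157 · 401 = 62957.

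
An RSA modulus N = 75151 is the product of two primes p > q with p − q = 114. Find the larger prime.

Since p = q + 114, we have 75151 = q(q + 114), so q² + 114q − 75151 = 0.
Discriminant: 114² + 4·75151 = 12996 + 300604 = 313600; √313600 = 560.
q = (−114 + 560)/2 = 223, and p = q + 114 = 337.
Check: 223 · 337 = 75151.

337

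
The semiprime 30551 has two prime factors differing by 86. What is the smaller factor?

Since p = q + 86, we have 30551 = q(q + 86), so q² + 86q − 30551 = 0.
Discriminant: 86² + 4·30551 = 7396 + 122204 = 129600; √129600 = 360.
q = (−86 + 360)/2 = 137, and p = q + 86 = 223.
Check: 137 · 223 = 30551.

137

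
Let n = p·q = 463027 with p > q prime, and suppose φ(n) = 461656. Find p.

773

φ(n) = (p−1)(q−1) = n − (p+q) + 1, so p + q = 463027 − 461656 + 1 = 1372.
p and q are the roots of t² − 1372t + 463027 = 0.
Discriminant: 1372² − 4·463027 = 1882384 − 1852108 = 30276; √30276 = 174.
q = (1372 − 174)/2 = 599, p = (1372 + 174)/2 = 773.
Check: 599 · 773 = 463027.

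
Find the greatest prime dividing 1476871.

1476871 = 11 · 134261
134261 = 31 · 4331
4331 = 61 · 71
71 is prime.
So 1476871 = 11 · 31 · 61 · 71; the largest prime factor is 71.

71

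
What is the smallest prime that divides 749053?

31

749053 is odd.
Digit sum 28, not divisible by 3.
Ends in 3: not divisible by 5.
7: 749053 = 7·107007 + 4
11: 749053 = 11·68095 + 8
13: 749053 = 13·57619 + 6
17: 749053 = 17·44061 + 16
19: 749053 = 19·39423 + 16
23: 749053 = 23·32567 + 12
29: 749053 = 29·25829 + 12
31: 749053 = 31·24163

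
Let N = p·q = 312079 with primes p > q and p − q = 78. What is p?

Since p = q + 78, we have 312079 = q(q + 78), so q² + 78q − 312079 = 0.
Discriminant: 78² + 4·312079 = 6084 + 1248316 = 1254400; √1254400 = 1120.
q = (−78 + 1120)/2 = 521, and p = q + 78 = 599.
Check: 521 · 599 = 312079.

599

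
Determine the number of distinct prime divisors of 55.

55 = 5 · 11
55 = 5 · 11, which has 2 distinct prime factors.

2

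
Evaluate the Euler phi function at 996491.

Factor: 996491 = 67 · 107 · 139.
φ(996491) = (67−1) · (107−1) · (139−1) = 66 · 106 · 138 = 965448.

965448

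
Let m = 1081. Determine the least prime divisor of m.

23

1081 is odd.
Digit sum 10, not divisible by 3.
Ends in 1: not divisible by 5.
7: 1081 = 7·154 + 3
11: 1081 = 11·98 + 3
13: 1081 = 13·83 + 2
17: 1081 = 17·63 + 10
19: 1081 = 19·56 + 17
23: 1081 = 23·47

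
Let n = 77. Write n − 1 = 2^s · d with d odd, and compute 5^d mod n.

77 − 1 = 76 = 2^2 · 19, so d = 19.
5^1 ≡ 5 (mod 77)
5^2 ≡ 5^2 = 25 ≡ 25 (mod 77)
5^4 ≡ 25^2 = 625 ≡ 9 (mod 77)
5^8 ≡ 9^2 = 81 ≡ 4 (mod 77)
5^16 ≡ 4^2 = 16 ≡ 16 (mod 77)
19 = 16 + 2 + 1 in binary powers of 2.
So 5^19 ≡ 16 · 25 · 5 ≡ 75 (mod 77).
Squaring chain: 75 → 4; never reaches −1, so base 5 is a Miller–Rabin witness that 77 is composite.

75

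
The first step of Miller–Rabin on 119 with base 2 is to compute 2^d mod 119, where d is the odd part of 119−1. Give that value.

119 − 1 = 118 = 2^1 · 59, so d = 59.
2^1 ≡ 2 (mod 119)
2^2 ≡ 2^2 = 4 ≡ 4 (mod 119)
2^4 ≡ 4^2 = 16 ≡ 16 (mod 119)
2^8 ≡ 16^2 = 256 ≡ 18 (mod 119)
2^16 ≡ 18^2 = 324 ≡ 86 (mod 119)
2^32 ≡ 86^2 = 7396 ≡ 18 (mod 119)
59 = 32 + 16 + 8 + 2 + 1 in binary powers of 2.
So 2^59 ≡ 18 · 86 · 18 · 4 · 2 ≡ 25 (mod 119).
Squaring chain: 25; never reaches −1, so base 2 is a Miller–Rabin witness that 119 is composite.

25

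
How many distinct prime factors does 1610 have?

1610 = 2 · 805
805 = 5 · 161
161 = 7 · 23
1610 = 2 · 5 · 7 · 23, which has 4 distinct prime factors.

4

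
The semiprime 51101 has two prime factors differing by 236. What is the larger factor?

373

Since p = q + 236, we have 51101 = q(q + 236), so q² + 236q − 51101 = 0.
Discriminant: 236² + 4·51101 = 55696 + 204404 = 260100; √260100 = 510.
q = (−236 + 510)/2 = 137, and p = q + 236 = 373.
Check: 137 · 373 = 51101.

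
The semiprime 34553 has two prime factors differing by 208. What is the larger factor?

317

Since p = q + 208, we have 34553 = q(q + 208), so q² + 208q − 34553 = 0.
Discriminant: 208² + 4·34553 = 43264 + 138212 = 181476; √181476 = 426.
q = (−208 + 426)/2 = 109, and p = q + 208 = 317.
Check: 109 · 317 = 34553.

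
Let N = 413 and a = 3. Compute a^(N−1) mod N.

3^1 ≡ 3 (mod 413)
3^2 ≡ 3^2 = 9 ≡ 9 (mod 413)
3^4 ≡ 9^2 = 81 ≡ 81 (mod 413)
3^8 ≡ 81^2 = 6561 ≡ 366 (mod 413)
3^16 ≡ 366^2 = 133956 ≡ 144 (mod 413)
3^32 ≡ 144^2 = 20736 ≡ 86 (mod 413)
3^64 ≡ 86^2 = 7396 ≡ 375 (mod 413)
3^128 ≡ 375^2 = 140625 ≡ 205 (mod 413)
3^256 ≡ 205^2 = 42025 ≡ 312 (mod 413)
412 = 256 + 128 + 16 + 8 + 4 in binary powers of 2.
So 3^412 ≡ 312 · 205 · 144 · 366 · 81 ≡ 375 (mod 413).
Since 375 ≠ 1, base 3 is a Fermat witness: 413 is composite.

375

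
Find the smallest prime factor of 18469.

11

18469 is odd.
Digit sum 28, not divisible by 3.
Ends in 9: not divisible by 5.
7: 18469 = 7·2638 + 3
11: 18469 = 11·1679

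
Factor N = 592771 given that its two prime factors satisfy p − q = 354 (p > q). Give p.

967

Since p = q + 354, we have 592771 = q(q + 354), so q² + 354q − 592771 = 0.
Discriminant: 354² + 4·592771 = 125316 + 2371084 = 2496400; √2496400 = 1580.
q = (−354 + 1580)/2 = 613, and p = q + 354 = 967.
Check: 613 · 967 = 592771.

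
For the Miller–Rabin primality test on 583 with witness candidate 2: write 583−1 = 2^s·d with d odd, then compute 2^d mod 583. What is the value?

583 − 1 = 582 = 2^1 · 291, so d = 291.
2^1 ≡ 2 (mod 583)
2^2 ≡ 2^2 = 4 ≡ 4 (mod 583)
2^4 ≡ 4^2 = 16 ≡ 16 (mod 583)
2^8 ≡ 16^2 = 256 ≡ 256 (mod 583)
2^16 ≡ 256^2 = 65536 ≡ 240 (mod 583)
2^32 ≡ 240^2 = 57600 ≡ 466 (mod 583)
2^64 ≡ 466^2 = 217156 ≡ 280 (mod 583)
2^128 ≡ 280^2 = 78400 ≡ 278 (mod 583)
2^256 ≡ 278^2 = 77284 ≡ 328 (mod 583)
291 = 256 + 32 + 2 + 1 in binary powers of 2.
So 2^291 ≡ 328 · 466 · 4 · 2 ≡ 233 (mod 583).
Squaring chain: 233; never reaches −1, so base 2 is a Miller–Rabin witness that 583 is composite.

233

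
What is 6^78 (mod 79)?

6^1 ≡ 6 (mod 79)
6^2 ≡ 6^2 = 36 ≡ 36 (mod 79)
6^4 ≡ 36^2 = 1296 ≡ 32 (mod 79)
6^8 ≡ 32^2 = 1024 ≡ 76 (mod 79)
6^16 ≡ 76^2 = 5776 ≡ 9 (mod 79)
6^32 ≡ 9^2 = 81 ≡ 2 (mod 79)
6^64 ≡ 2^2 = 4 ≡ 4 (mod 79)
78 = 64 + 8 + 4 + 2 in binary powers of 2.
So 6^78 ≡ 4 · 76 · 32 · 36 ≡ 1 (mod 79).
Since the result is 1, base 6 gives no evidence that 79 is composite.

1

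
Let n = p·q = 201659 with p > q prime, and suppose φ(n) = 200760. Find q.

421

φ(n) = (p−1)(q−1) = n − (p+q) + 1, so p + q = 201659 − 200760 + 1 = 900.
p and q are the roots of t² − 900t + 201659 = 0.
Discriminant: 900² − 4·201659 = 810000 − 806636 = 3364; √3364 = 58.
q = (900 − 58)/2 = 421, p = (900 + 58)/2 = 479.
Check: 421 · 479 = 201659.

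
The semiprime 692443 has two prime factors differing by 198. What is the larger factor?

Since p = q + 198, we have 692443 = q(q + 198), so q² + 198q − 692443 = 0.
Discriminant: 198² + 4·692443 = 39204 + 2769772 = 2808976; √2808976 = 1676.
q = (−198 + 1676)/2 = 739, and p = q + 198 = 937.
Check: 739 · 937 = 692443.

937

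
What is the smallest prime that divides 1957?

1957 is odd.
Digit sum 22, not divisible by 3.
Ends in 7: not divisible by 5.
7: 1957 = 7·279 + 4
11: 1957 = 11·177 + 10
13: 1957 = 13·150 + 7
17: 1957 = 17·115 + 2
19: 1957 = 19·103

19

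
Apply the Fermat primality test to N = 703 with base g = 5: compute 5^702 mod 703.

5^1 ≡ 5 (mod 703)
5^2 ≡ 5^2 = 25 ≡ 25 (mod 703)
5^4 ≡ 25^2 = 625 ≡ 625 (mod 703)
5^8 ≡ 625^2 = 390625 ≡ 460 (mod 703)
5^16 ≡ 460^2 = 211600 ≡ 700 (mod 703)
5^32 ≡ 700^2 = 490000 ≡ 9 (mod 703)
5^64 ≡ 9^2 = 81 ≡ 81 (mod 703)
5^128 ≡ 81^2 = 6561 ≡ 234 (mod 703)
5^256 ≡ 234^2 = 54756 ≡ 625 (mod 703)
5^512 ≡ 625^2 = 390625 ≡ 460 (mod 703)
702 = 512 + 128 + 32 + 16 + 8 + 4 + 2 in binary powers of 2.
So 5^702 ≡ 460 · 234 · 9 · 700 · 460 · 625 · 25 ≡ 628 (mod 703).
Since 628 ≠ 1, base 5 is a Fermat witness: 703 is composite.

628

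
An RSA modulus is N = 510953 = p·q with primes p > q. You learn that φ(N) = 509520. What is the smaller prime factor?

661

φ(n) = (p−1)(q−1) = n − (p+q) + 1, so p + q = 510953 − 509520 + 1 = 1434.
p and q are the roots of t² − 1434t + 510953 = 0.
Discriminant: 1434² − 4·510953 = 2056356 − 2043812 = 12544; √12544 = 112.
q = (1434 − 112)/2 = 661, p = (1434 + 112)/2 = 773.
Check: 661 · 773 = 510953.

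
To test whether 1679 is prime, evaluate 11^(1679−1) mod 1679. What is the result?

791

11^1 ≡ 11 (mod 1679)
11^2 ≡ 11^2 = 121 ≡ 121 (mod 1679)
11^4 ≡ 121^2 = 14641 ≡ 1209 (mod 1679)
11^8 ≡ 1209^2 = 1461681 ≡ 951 (mod 1679)
11^16 ≡ 951^2 = 904401 ≡ 1099 (mod 1679)
11^32 ≡ 1099^2 = 1207801 ≡ 600 (mod 1679)
11^64 ≡ 600^2 = 360000 ≡ 694 (mod 1679)
11^128 ≡ 694^2 = 481636 ≡ 1442 (mod 1679)
11^256 ≡ 1442^2 = 2079364 ≡ 762 (mod 1679)
11^512 ≡ 762^2 = 580644 ≡ 1389 (mod 1679)
11^1024 ≡ 1389^2 = 1929321 ≡ 150 (mod 1679)
1678 = 1024 + 512 + 128 + 8 + 4 + 2 in binary powers of 2.
So 11^1678 ≡ 150 · 1389 · 1442 · 951 · 1209 · 121 ≡ 791 (mod 1679).
Since 791 ≠ 1, base 11 is a Fermat witness: 1679 is composite.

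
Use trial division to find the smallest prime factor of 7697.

7697 is odd.
Digit sum 29, not divisible by 3.
Ends in 7: not divisible by 5.
7: 7697 = 7·1099 + 4
11: 7697 = 11·699 + 8
13: 7697 = 13·592 + 1
17: 7697 = 17·452 + 13
19: 7697 = 19·405 + 2
23: 7697 = 23·334 + 15
29: 7697 = 29·265 + 12
31: 7697 = 31·248 + 9
37: 7697 = 37·208 + 1
41: 7697 = 41·187 + 30
43: 7697 = 43·179

43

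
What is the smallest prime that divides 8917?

37

8917 is odd.
Digit sum 25, not divisible by 3.
Ends in 7: not divisible by 5.
7: 8917 = 7·1273 + 6
11: 8917 = 11·810 + 7
13: 8917 = 13·685 + 12
17: 8917 = 17·524 + 9
19: 8917 = 19·469 + 6
23: 8917 = 23·387 + 16
29: 8917 = 29·307 + 14
31: 8917 = 31·287 + 20
37: 8917 = 37·241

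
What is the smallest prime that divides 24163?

24163 is odd.
Digit sum 16, not divisible by 3.
Ends in 3: not divisible by 5.
7: 24163 = 7·3451 + 6
11: 24163 = 11·2196 + 7
13: 24163 = 13·1858 + 9
17: 24163 = 17·1421 + 6
19: 24163 = 19·1271 + 14
23: 24163 = 23·1050 + 13
29: 24163 = 29·833 + 6
31: 24163 = 31·779 + 14
37: 24163 = 37·653 + 2
41: 24163 = 41·589 + 14
43: 24163 = 43·561 + 40
47: 24163 = 47·514 + 5
53: 24163 = 53·455 + 48
59: 24163 = 59·409 + 32
61: 24163 = 61·396 + 7
67: 24163 = 67·360 + 43
71: 24163 = 71·340 + 23
73: 24163 = 73·331

73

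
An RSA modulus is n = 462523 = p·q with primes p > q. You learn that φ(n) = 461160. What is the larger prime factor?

φ(n) = (p−1)(q−1) = n − (p+q) + 1, so p + q = 462523 − 461160 + 1 = 1364.
p and q are the roots of t² − 1364t + 462523 = 0.
Discriminant: 1364² − 4·462523 = 1860496 − 1850092 = 10404; √10404 = 102.
q = (1364 − 102)/2 = 631, p = (1364 + 102)/2 = 733.
Check: 631 · 733 = 462523.

733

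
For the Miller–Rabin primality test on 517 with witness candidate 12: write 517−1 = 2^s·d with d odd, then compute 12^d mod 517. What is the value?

166

517 − 1 = 516 = 2^2 · 129, so d = 129.
12^1 ≡ 12 (mod 517)
12^2 ≡ 12^2 = 144 ≡ 144 (mod 517)
12^4 ≡ 144^2 = 20736 ≡ 56 (mod 517)
12^8 ≡ 56^2 = 3136 ≡ 34 (mod 517)
12^16 ≡ 34^2 = 1156 ≡ 122 (mod 517)
12^32 ≡ 122^2 = 14884 ≡ 408 (mod 517)
12^64 ≡ 408^2 = 166464 ≡ 507 (mod 517)
12^128 ≡ 507^2 = 257049 ≡ 100 (mod 517)
129 = 128 + 1 in binary powers of 2.
So 12^129 ≡ 100 · 12 ≡ 166 (mod 517).
Squaring chain: 166 → 155; never reaches −1, so base 12 is a Miller–Rabin witness that 517 is composite.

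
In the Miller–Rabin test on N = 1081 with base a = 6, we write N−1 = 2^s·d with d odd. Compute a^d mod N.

1081 − 1 = 1080 = 2^3 · 135, so d = 135.
6^1 ≡ 6 (mod 1081)
6^2 ≡ 6^2 = 36 ≡ 36 (mod 1081)
6^4 ≡ 36^2 = 1296 ≡ 215 (mod 1081)
6^8 ≡ 215^2 = 46225 ≡ 823 (mod 1081)
6^16 ≡ 823^2 = 677329 ≡ 623 (mod 1081)
6^32 ≡ 623^2 = 388129 ≡ 50 (mod 1081)
6^64 ≡ 50^2 = 2500 ≡ 338 (mod 1081)
6^128 ≡ 338^2 = 114244 ≡ 739 (mod 1081)
135 = 128 + 4 + 2 + 1 in binary powers of 2.
So 6^135 ≡ 739 · 215 · 36 · 6 ≡ 653 (mod 1081).
Squaring chain: 653 → 495 → 719; never reaches −1, so base 6 is a Miller–Rabin witness that 1081 is composite.

653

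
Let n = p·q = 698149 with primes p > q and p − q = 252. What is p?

Since p = q + 252, we have 698149 = q(q + 252), so q² + 252q − 698149 = 0.
Discriminant: 252² + 4·698149 = 63504 + 2792596 = 2856100; √2856100 = 1690.
q = (−252 + 1690)/2 = 719, and p = q + 252 = 971.
Check: 719 · 971 = 698149.

971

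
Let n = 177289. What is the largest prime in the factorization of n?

43

177289 = 7 · 25327
25327 = 19 · 1333
1333 = 31 · 43
43 is prime.
So 177289 = 7 · 19 · 31 · 43; the largest prime factor is 43.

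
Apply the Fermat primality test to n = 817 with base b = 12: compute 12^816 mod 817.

704

12^1 ≡ 12 (mod 817)
12^2 ≡ 12^2 = 144 ≡ 144 (mod 817)
12^4 ≡ 144^2 = 20736 ≡ 311 (mod 817)
12^8 ≡ 311^2 = 96721 ≡ 315 (mod 817)
12^16 ≡ 315^2 = 99225 ≡ 368 (mod 817)
12^32 ≡ 368^2 = 135424 ≡ 619 (mod 817)
12^64 ≡ 619^2 = 383161 ≡ 805 (mod 817)
12^128 ≡ 805^2 = 648025 ≡ 144 (mod 817)
12^256 ≡ 144^2 = 20736 ≡ 311 (mod 817)
12^512 ≡ 311^2 = 96721 ≡ 315 (mod 817)
816 = 512 + 256 + 32 + 16 in binary powers of 2.
So 12^816 ≡ 315 · 311 · 619 · 368 ≡ 704 (mod 817).
Since 704 ≠ 1, base 12 is a Fermat witness: 817 is composite.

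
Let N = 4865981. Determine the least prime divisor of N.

4865981 is odd.
Digit sum 41, not divisible by 3.
Ends in 1: not divisible by 5.
7: 4865981 = 7·695140 + 1
11: 4865981 = 11·442361 + 10
13: 4865981 = 13·374306 + 3
17: 4865981 = 17·286234 + 3
19: 4865981 = 19·256104 + 5
23: 4865981 = 23·211564 + 9
29: 4865981 = 29·167792 + 13
31: 4865981 = 31·156967 + 4
37: 4865981 = 37·131513

37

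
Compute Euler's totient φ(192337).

177840

Factor: 192337 = 19 · 53 · 191.
φ(192337) = (19−1) · (53−1) · (191−1) = 18 · 52 · 190 = 177840.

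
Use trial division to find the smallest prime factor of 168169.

19

168169 is odd.
Digit sum 31, not divisible by 3.
Ends in 9: not divisible by 5.
7: 168169 = 7·24024 + 1
11: 168169 = 11·15288 + 1
13: 168169 = 13·12936 + 1
17: 168169 = 17·9892 + 5
19: 168169 = 19·8851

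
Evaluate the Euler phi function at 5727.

Factor: 5727 = 3 · 23 · 83.
φ(5727) = (3−1) · (23−1) · (83−1) = 2 · 22 · 82 = 3608.

3608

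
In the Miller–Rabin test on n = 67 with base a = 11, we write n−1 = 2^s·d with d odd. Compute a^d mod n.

66

67 − 1 = 66 = 2^1 · 33, so d = 33.
11^1 ≡ 11 (mod 67)
11^2 ≡ 11^2 = 121 ≡ 54 (mod 67)
11^4 ≡ 54^2 = 2916 ≡ 35 (mod 67)
11^8 ≡ 35^2 = 1225 ≡ 19 (mod 67)
11^16 ≡ 19^2 = 361 ≡ 26 (mod 67)
11^32 ≡ 26^2 = 676 ≡ 6 (mod 67)
33 = 32 + 1 in binary powers of 2.
So 11^33 ≡ 6 · 11 ≡ 66 (mod 67).
Since 11^d ≡ 66 (mod 67), base 11 does not prove 67 composite.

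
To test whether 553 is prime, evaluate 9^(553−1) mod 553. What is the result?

9^1 ≡ 9 (mod 553)
9^2 ≡ 9^2 = 81 ≡ 81 (mod 553)
9^4 ≡ 81^2 = 6561 ≡ 478 (mod 553)
9^8 ≡ 478^2 = 228484 ≡ 95 (mod 553)
9^16 ≡ 95^2 = 9025 ≡ 177 (mod 553)
9^32 ≡ 177^2 = 31329 ≡ 361 (mod 553)
9^64 ≡ 361^2 = 130321 ≡ 366 (mod 553)
9^128 ≡ 366^2 = 133956 ≡ 130 (mod 553)
9^256 ≡ 130^2 = 16900 ≡ 310 (mod 553)
9^512 ≡ 310^2 = 96100 ≡ 431 (mod 553)
552 = 512 + 32 + 8 in binary powers of 2.
So 9^552 ≡ 431 · 361 · 95 ≡ 8 (mod 553).
Since 8 ≠ 1, base 9 is a Fermat witness: 553 is composite.

8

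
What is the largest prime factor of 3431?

3431 = 47 · 73
73 is prime.
So 3431 = 47 · 73; the largest prime factor is 73.

73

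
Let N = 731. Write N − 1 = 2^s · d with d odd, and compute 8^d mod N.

731 − 1 = 730 = 2^1 · 365, so d = 365.
8^1 ≡ 8 (mod 731)
8^2 ≡ 8^2 = 64 ≡ 64 (mod 731)
8^4 ≡ 64^2 = 4096 ≡ 441 (mod 731)
8^8 ≡ 441^2 = 194481 ≡ 35 (mod 731)
8^16 ≡ 35^2 = 1225 ≡ 494 (mod 731)
8^32 ≡ 494^2 = 244036 ≡ 613 (mod 731)
8^64 ≡ 613^2 = 375769 ≡ 35 (mod 731)
8^128 ≡ 35^2 = 1225 ≡ 494 (mod 731)
8^256 ≡ 494^2 = 244036 ≡ 613 (mod 731)
365 = 256 + 64 + 32 + 8 + 4 + 1 in binary powers of 2.
So 8^365 ≡ 613 · 35 · 613 · 35 · 441 · 8 ≡ 94 (mod 731).
Squaring chain: 94; never reaches −1, so base 8 is a Miller–Rabin witness that 731 is composite.

94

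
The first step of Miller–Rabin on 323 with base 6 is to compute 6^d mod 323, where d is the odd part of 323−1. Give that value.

244

323 − 1 = 322 = 2^1 · 161, so d = 161.
6^1 ≡ 6 (mod 323)
6^2 ≡ 6^2 = 36 ≡ 36 (mod 323)
6^4 ≡ 36^2 = 1296 ≡ 4 (mod 323)
6^8 ≡ 4^2 = 16 ≡ 16 (mod 323)
6^16 ≡ 16^2 = 256 ≡ 256 (mod 323)
6^32 ≡ 256^2 = 65536 ≡ 290 (mod 323)
6^64 ≡ 290^2 = 84100 ≡ 120 (mod 323)
6^128 ≡ 120^2 = 14400 ≡ 188 (mod 323)
161 = 128 + 32 + 1 in binary powers of 2.
So 6^161 ≡ 188 · 290 · 6 ≡ 244 (mod 323).
Squaring chain: 244; never reaches −1, so base 6 is a Miller–Rabin witness that 323 is composite.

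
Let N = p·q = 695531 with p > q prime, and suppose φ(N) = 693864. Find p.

839

φ(n) = (p−1)(q−1) = n − (p+q) + 1, so p + q = 695531 − 693864 + 1 = 1668.
p and q are the roots of t² − 1668t + 695531 = 0.
Discriminant: 1668² − 4·695531 = 2782224 − 2782124 = 100; √100 = 10.
q = (1668 − 10)/2 = 829, p = (1668 + 10)/2 = 839.
Check: 829 · 839 = 695531.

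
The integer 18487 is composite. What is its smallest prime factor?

7

18487 is odd.
Digit sum 28, not divisible by 3.
Ends in 7: not divisible by 5.
7: 18487 = 7·2641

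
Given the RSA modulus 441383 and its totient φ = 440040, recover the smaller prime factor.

φ(n) = (p−1)(q−1) = n − (p+q) + 1, so p + q = 441383 − 440040 + 1 = 1344.
p and q are the roots of t² − 1344t + 441383 = 0.
Discriminant: 1344² − 4·441383 = 1806336 − 1765532 = 40804; √40804 = 202.
q = (1344 − 202)/2 = 571, p = (1344 + 202)/2 = 773.
Check: 571 · 773 = 441383.

571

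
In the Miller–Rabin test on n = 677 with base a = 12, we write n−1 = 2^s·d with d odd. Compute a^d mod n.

677 − 1 = 676 = 2^2 · 169, so d = 169.
12^1 ≡ 12 (mod 677)
12^2 ≡ 12^2 = 144 ≡ 144 (mod 677)
12^4 ≡ 144^2 = 20736 ≡ 426 (mod 677)
12^8 ≡ 426^2 = 181476 ≡ 40 (mod 677)
12^16 ≡ 40^2 = 1600 ≡ 246 (mod 677)
12^32 ≡ 246^2 = 60516 ≡ 263 (mod 677)
12^64 ≡ 263^2 = 69169 ≡ 115 (mod 677)
12^128 ≡ 115^2 = 13225 ≡ 362 (mod 677)
169 = 128 + 32 + 8 + 1 in binary powers of 2.
So 12^169 ≡ 362 · 263 · 40 · 12 ≡ 26 (mod 677).
Squaring chain: 26 → 676; reaches −1, so base 12 does not prove 677 composite.

26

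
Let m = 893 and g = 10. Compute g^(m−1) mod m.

332

10^1 ≡ 10 (mod 893)
10^2 ≡ 10^2 = 100 ≡ 100 (mod 893)
10^4 ≡ 100^2 = 10000 ≡ 177 (mod 893)
10^8 ≡ 177^2 = 31329 ≡ 74 (mod 893)
10^16 ≡ 74^2 = 5476 ≡ 118 (mod 893)
10^32 ≡ 118^2 = 13924 ≡ 529 (mod 893)
10^64 ≡ 529^2 = 279841 ≡ 332 (mod 893)
10^128 ≡ 332^2 = 110224 ≡ 385 (mod 893)
10^256 ≡ 385^2 = 148225 ≡ 880 (mod 893)
10^512 ≡ 880^2 = 774400 ≡ 169 (mod 893)
892 = 512 + 256 + 64 + 32 + 16 + 8 + 4 in binary powers of 2.
So 10^892 ≡ 169 · 880 · 332 · 529 · 118 · 74 · 177 ≡ 332 (mod 893).
Since 332 ≠ 1, base 10 is a Fermat witness: 893 is composite.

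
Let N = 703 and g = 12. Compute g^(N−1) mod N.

1

12^1 ≡ 12 (mod 703)
12^2 ≡ 12^2 = 144 ≡ 144 (mod 703)
12^4 ≡ 144^2 = 20736 ≡ 349 (mod 703)
12^8 ≡ 349^2 = 121801 ≡ 182 (mod 703)
12^16 ≡ 182^2 = 33124 ≡ 83 (mod 703)
12^32 ≡ 83^2 = 6889 ≡ 562 (mod 703)
12^64 ≡ 562^2 = 315844 ≡ 197 (mod 703)
12^128 ≡ 197^2 = 38809 ≡ 144 (mod 703)
12^256 ≡ 144^2 = 20736 ≡ 349 (mod 703)
12^512 ≡ 349^2 = 121801 ≡ 182 (mod 703)
702 = 512 + 128 + 32 + 16 + 8 + 4 + 2 in binary powers of 2.
So 12^702 ≡ 182 · 144 · 562 · 83 · 182 · 349 · 144 ≡ 1 (mod 703).
Since the result is 1, base 12 gives no evidence that 703 is composite.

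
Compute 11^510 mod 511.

11^1 ≡ 11 (mod 511)
11^2 ≡ 11^2 = 121 ≡ 121 (mod 511)
11^4 ≡ 121^2 = 14641 ≡ 333 (mod 511)
11^8 ≡ 333^2 = 110889 ≡ 2 (mod 511)
11^16 ≡ 2^2 = 4 ≡ 4 (mod 511)
11^32 ≡ 4^2 = 16 ≡ 16 (mod 511)
11^64 ≡ 16^2 = 256 ≡ 256 (mod 511)
11^128 ≡ 256^2 = 65536 ≡ 128 (mod 511)
11^256 ≡ 128^2 = 16384 ≡ 32 (mod 511)
510 = 256 + 128 + 64 + 32 + 16 + 8 + 4 + 2 in binary powers of 2.
So 11^510 ≡ 32 · 128 · 256 · 16 · 4 · 2 · 333 · 121 ≡ 435 (mod 511).
Since 435 ≠ 1, base 11 is a Fermat witness: 511 is composite.

435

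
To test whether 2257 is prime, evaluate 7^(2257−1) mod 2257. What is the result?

1728

7^1 ≡ 7 (mod 2257)
7^2 ≡ 7^2 = 49 ≡ 49 (mod 2257)
7^4 ≡ 49^2 = 2401 ≡ 144 (mod 2257)
7^8 ≡ 144^2 = 20736 ≡ 423 (mod 2257)
7^16 ≡ 423^2 = 178929 ≡ 626 (mod 2257)
7^32 ≡ 626^2 = 391876 ≡ 1415 (mod 2257)
7^64 ≡ 1415^2 = 2002225 ≡ 266 (mod 2257)
7^128 ≡ 266^2 = 70756 ≡ 789 (mod 2257)
7^256 ≡ 789^2 = 622521 ≡ 1846 (mod 2257)
7^512 ≡ 1846^2 = 3407716 ≡ 1903 (mod 2257)
7^1024 ≡ 1903^2 = 3621409 ≡ 1181 (mod 2257)
7^2048 ≡ 1181^2 = 1394761 ≡ 2192 (mod 2257)
2256 = 2048 + 128 + 64 + 16 in binary powers of 2.
So 7^2256 ≡ 2192 · 789 · 266 · 626 ≡ 1728 (mod 2257).
Since 1728 ≠ 1, base 7 is a Fermat witness: 2257 is composite.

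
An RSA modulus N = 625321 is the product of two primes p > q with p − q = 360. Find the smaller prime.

631

Since p = q + 360, we have 625321 = q(q + 360), so q² + 360q − 625321 = 0.
Discriminant: 360² + 4·625321 = 129600 + 2501284 = 2630884; √2630884 = 1622.
q = (−360 + 1622)/2 = 631, and p = q + 360 = 991.
Check: 631 · 991 = 625321.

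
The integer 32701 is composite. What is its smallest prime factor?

53

32701 is odd.
Digit sum 13, not divisible by 3.
Ends in 1: not divisible by 5.
7: 32701 = 7·4671 + 4
11: 32701 = 11·2972 + 9
13: 32701 = 13·2515 + 6
17: 32701 = 17·1923 + 10
19: 32701 = 19·1721 + 2
23: 32701 = 23·1421 + 18
29: 32701 = 29·1127 + 18
31: 32701 = 31·1054 + 27
37: 32701 = 37·883 + 30
41: 32701 = 41·797 + 24
43: 32701 = 43·760 + 21
47: 32701 = 47·695 + 36
53: 32701 = 53·617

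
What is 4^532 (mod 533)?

139

4^1 ≡ 4 (mod 533)
4^2 ≡ 4^2 = 16 ≡ 16 (mod 533)
4^4 ≡ 16^2 = 256 ≡ 256 (mod 533)
4^8 ≡ 256^2 = 65536 ≡ 510 (mod 533)
4^16 ≡ 510^2 = 260100 ≡ 529 (mod 533)
4^32 ≡ 529^2 = 279841 ≡ 16 (mod 533)
4^64 ≡ 16^2 = 256 ≡ 256 (mod 533)
4^128 ≡ 256^2 = 65536 ≡ 510 (mod 533)
4^256 ≡ 510^2 = 260100 ≡ 529 (mod 533)
4^512 ≡ 529^2 = 279841 ≡ 16 (mod 533)
532 = 512 + 16 + 4 in binary powers of 2.
So 4^532 ≡ 16 · 529 · 256 ≡ 139 (mod 533).
Since 139 ≠ 1, base 4 is a Fermat witness: 533 is composite.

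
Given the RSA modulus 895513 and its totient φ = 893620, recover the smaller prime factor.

φ(n) = (p−1)(q−1) = n − (p+q) + 1, so p + q = 895513 − 893620 + 1 = 1894.
p and q are the roots of t² − 1894t + 895513 = 0.
Discriminant: 1894² − 4·895513 = 3587236 − 3582052 = 5184; √5184 = 72.
q = (1894 − 72)/2 = 911, p = (1894 + 72)/2 = 983.
Check: 911 · 983 = 895513.

911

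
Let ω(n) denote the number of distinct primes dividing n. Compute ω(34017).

4

34017 = 3 · 11339
11339 = 17 · 667
667 = 23 · 29
34017 = 3 · 17 · 23 · 29, which has 4 distinct prime factors.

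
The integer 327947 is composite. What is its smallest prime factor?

17

327947 is odd.
Digit sum 32, not divisible by 3.
Ends in 7: not divisible by 5.
7: 327947 = 7·46849 + 4
11: 327947 = 11·29813 + 4
13: 327947 = 13·25226 + 9
17: 327947 = 17·19291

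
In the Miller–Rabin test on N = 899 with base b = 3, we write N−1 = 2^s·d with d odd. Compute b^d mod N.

899 − 1 = 898 = 2^1 · 449, so d = 449.
3^1 ≡ 3 (mod 899)
3^2 ≡ 3^2 = 9 ≡ 9 (mod 899)
3^4 ≡ 9^2 = 81 ≡ 81 (mod 899)
3^8 ≡ 81^2 = 6561 ≡ 268 (mod 899)
3^16 ≡ 268^2 = 71824 ≡ 803 (mod 899)
3^32 ≡ 803^2 = 644809 ≡ 226 (mod 899)
3^64 ≡ 226^2 = 51076 ≡ 732 (mod 899)
3^128 ≡ 732^2 = 535824 ≡ 20 (mod 899)
3^256 ≡ 20^2 = 400 ≡ 400 (mod 899)
449 = 256 + 128 + 64 + 1 in binary powers of 2.
So 3^449 ≡ 400 · 20 · 732 · 3 ≡ 641 (mod 899).
Squaring chain: 641; never reaches −1, so base 3 is a Miller–Rabin witness that 899 is composite.

641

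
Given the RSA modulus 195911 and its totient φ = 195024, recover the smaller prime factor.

φ(n) = (p−1)(q−1) = n − (p+q) + 1, so p + q = 195911 − 195024 + 1 = 888.
p and q are the roots of t² − 888t + 195911 = 0.
Discriminant: 888² − 4·195911 = 788544 − 783644 = 4900; √4900 = 70.
q = (888 − 70)/2 = 409, p = (888 + 70)/2 = 479.
Check: 409 · 479 = 195911.

409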